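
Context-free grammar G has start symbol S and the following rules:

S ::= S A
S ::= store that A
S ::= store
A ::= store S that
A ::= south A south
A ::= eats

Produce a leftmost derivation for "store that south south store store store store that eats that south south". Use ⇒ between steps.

S ⇒ store that A ⇒ store that south A south ⇒ store that south south A south south ⇒ store that south south store S that south south ⇒ store that south south store S A that south south ⇒ store that south south store S A A that south south ⇒ store that south south store store A A that south south ⇒ store that south south store store store S that A that south south ⇒ store that south south store store store store that A that south south ⇒ store that south south store store store store that eats that south south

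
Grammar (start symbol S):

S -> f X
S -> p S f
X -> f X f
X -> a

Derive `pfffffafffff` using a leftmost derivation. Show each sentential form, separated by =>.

S => pSf   [S -> p S f]
pSf => pfXf   [S -> f X]
pfXf => pffXff   [X -> f X f]
pffXff => pfffXfff   [X -> f X f]
pfffXfff => pffffXffff   [X -> f X f]
pffffXffff => pfffffXfffff   [X -> f X f]
pfffffXfffff => pfffffafffff   [X -> a]

S=>pSf=>pfXf=>pffXff=>pfffXfff=>pffffXffff=>pfffffXfffff=>pfffffafffff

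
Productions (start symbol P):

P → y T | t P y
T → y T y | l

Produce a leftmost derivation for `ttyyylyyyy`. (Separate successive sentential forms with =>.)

P => tPy => ttPyy => ttyTyy => ttyyTyyy => ttyyyTyyyy => ttyyylyyyy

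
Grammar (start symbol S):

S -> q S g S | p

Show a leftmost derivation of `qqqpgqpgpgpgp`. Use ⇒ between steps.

S ⇒ qSgS ⇒ qqSgSgS ⇒ qqqSgSgSgS ⇒ qqqpgSgSgS ⇒ qqqpgqSgSgSgS ⇒ qqqpgqpgSgSgS ⇒ qqqpgqpgpgSgS ⇒ qqqpgqpgpgpgS ⇒ qqqpgqpgpgpgp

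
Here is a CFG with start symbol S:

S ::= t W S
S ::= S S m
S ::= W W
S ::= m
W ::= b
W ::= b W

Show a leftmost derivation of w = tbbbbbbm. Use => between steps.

S => tWS => tbWS => tbbWS => tbbbWS => tbbbbWS => tbbbbbWS => tbbbbbbS => tbbbbbbm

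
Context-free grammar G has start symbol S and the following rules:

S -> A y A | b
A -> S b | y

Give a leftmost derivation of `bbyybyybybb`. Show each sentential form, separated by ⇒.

S⇒AyA⇒SbyA⇒AyAbyA⇒SbyAbyA⇒AyAbyAbyA⇒SbyAbyAbyA⇒bbyAbyAbyA⇒bbyybyAbyA⇒bbyybyybyA⇒bbyybyybySb⇒bbyybyybybb

S ⇒ AyA   [S -> A y A]
AyA ⇒ SbyA   [A -> S b]
SbyA ⇒ AyAbyA   [S -> A y A]
AyAbyA ⇒ SbyAbyA   [A -> S b]
SbyAbyA ⇒ AyAbyAbyA   [S -> A y A]
AyAbyAbyA ⇒ SbyAbyAbyA   [A -> S b]
SbyAbyAbyA ⇒ bbyAbyAbyA   [S -> b]
bbyAbyAbyA ⇒ bbyybyAbyA   [A -> y]
bbyybyAbyA ⇒ bbyybyybyA   [A -> y]
bbyybyybyA ⇒ bbyybyybySb   [A -> S b]
bbyybyybySb ⇒ bbyybyybybb   [S -> b]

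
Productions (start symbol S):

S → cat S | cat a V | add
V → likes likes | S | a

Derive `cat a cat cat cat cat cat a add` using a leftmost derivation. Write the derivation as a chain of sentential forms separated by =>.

S => cat a V => cat a S => cat a cat S => cat a cat cat S => cat a cat cat cat S => cat a cat cat cat cat S => cat a cat cat cat cat cat a V => cat a cat cat cat cat cat a S => cat a cat cat cat cat cat a add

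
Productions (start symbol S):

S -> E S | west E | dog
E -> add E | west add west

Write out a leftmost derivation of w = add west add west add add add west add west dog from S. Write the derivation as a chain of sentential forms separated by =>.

S => E S => add E S => add west add west S => add west add west E S => add west add west add E S => add west add west add add E S => add west add west add add add E S => add west add west add add add west add west S => add west add west add add add west add west dog

S => E S   [S -> E S]
E S => add E S   [E -> add E]
add E S => add west add west S   [E -> west add west]
add west add west S => add west add west E S   [S -> E S]
add west add west E S => add west add west add E S   [E -> add E]
add west add west add E S => add west add west add add E S   [E -> add E]
add west add west add add E S => add west add west add add add E S   [E -> add E]
add west add west add add add E S => add west add west add add add west add west S   [E -> west add west]
add west add west add add add west add west S => add west add west add add add west add west dog   [S -> dog]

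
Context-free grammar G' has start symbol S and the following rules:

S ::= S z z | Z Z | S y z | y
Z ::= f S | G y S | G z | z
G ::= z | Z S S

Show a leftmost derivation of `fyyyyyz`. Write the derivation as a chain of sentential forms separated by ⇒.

S⇒ZZ⇒GySZ⇒ZSSySZ⇒fSSSySZ⇒fySSySZ⇒fyySySZ⇒fyyyySZ⇒fyyyyyZ⇒fyyyyyz

S ⇒ ZZ   [S ::= Z Z]
ZZ ⇒ GySZ   [Z ::= G y S]
GySZ ⇒ ZSSySZ   [G ::= Z S S]
ZSSySZ ⇒ fSSSySZ   [Z ::= f S]
fSSSySZ ⇒ fySSySZ   [S ::= y]
fySSySZ ⇒ fyySySZ   [S ::= y]
fyySySZ ⇒ fyyyySZ   [S ::= y]
fyyyySZ ⇒ fyyyyyZ   [S ::= y]
fyyyyyZ ⇒ fyyyyyz   [Z ::= z]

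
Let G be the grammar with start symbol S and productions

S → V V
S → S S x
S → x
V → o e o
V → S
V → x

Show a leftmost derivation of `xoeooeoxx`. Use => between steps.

S=>SSx=>VVSx=>xVSx=>xoeoSx=>xoeoVVx=>xoeooeoVx=>xoeooeoSx=>xoeooeoxx

S => SSx   [S → S S x]
SSx => VVSx   [S → V V]
VVSx => xVSx   [V → x]
xVSx => xoeoSx   [V → o e o]
xoeoSx => xoeoVVx   [S → V V]
xoeoVVx => xoeooeoVx   [V → o e o]
xoeooeoVx => xoeooeoSx   [V → S]
xoeooeoSx => xoeooeoxx   [S → x]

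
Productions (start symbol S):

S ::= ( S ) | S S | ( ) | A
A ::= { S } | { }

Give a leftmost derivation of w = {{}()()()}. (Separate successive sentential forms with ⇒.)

S ⇒ A   [S ::= A]
A ⇒ {S}   [A ::= { S }]
{S} ⇒ {SS}   [S ::= S S]
{SS} ⇒ {SSS}   [S ::= S S]
{SSS} ⇒ {SSSS}   [S ::= S S]
{SSSS} ⇒ {ASSS}   [S ::= A]
{ASSS} ⇒ {{}SSS}   [A ::= { }]
{{}SSS} ⇒ {{}()SS}   [S ::= ( )]
{{}()SS} ⇒ {{}()()S}   [S ::= ( )]
{{}()()S} ⇒ {{}()()()}   [S ::= ( )]

S ⇒ A ⇒ {S} ⇒ {SS} ⇒ {SSS} ⇒ {SSSS} ⇒ {ASSS} ⇒ {{}SSS} ⇒ {{}()SS} ⇒ {{}()()S} ⇒ {{}()()()}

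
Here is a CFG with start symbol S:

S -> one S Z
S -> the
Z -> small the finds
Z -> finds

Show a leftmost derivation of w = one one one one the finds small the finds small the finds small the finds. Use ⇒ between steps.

S ⇒ one S Z ⇒ one one S Z Z ⇒ one one one S Z Z Z ⇒ one one one one S Z Z Z Z ⇒ one one one one the Z Z Z Z ⇒ one one one one the finds Z Z Z ⇒ one one one one the finds small the finds Z Z ⇒ one one one one the finds small the finds small the finds Z ⇒ one one one one the finds small the finds small the finds small the finds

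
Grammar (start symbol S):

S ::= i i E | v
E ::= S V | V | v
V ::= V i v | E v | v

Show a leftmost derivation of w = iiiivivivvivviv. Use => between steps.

S=>iiE=>iiSV=>iiiiEV=>iiiiVV=>iiiiVivV=>iiiiEvivV=>iiiiVvivV=>iiiiVivvivV=>iiiiVivivvivV=>iiiivivivvivV=>iiiivivivvivViv=>iiiivivivvivviv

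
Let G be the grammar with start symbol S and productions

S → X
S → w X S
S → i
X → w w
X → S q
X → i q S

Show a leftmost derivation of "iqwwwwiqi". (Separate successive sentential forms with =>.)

S => X   [S → X]
X => iqS   [X → i q S]
iqS => iqwXS   [S → w X S]
iqwXS => iqwSqS   [X → S q]
iqwSqS => iqwwXSqS   [S → w X S]
iqwwXSqS => iqwwwwSqS   [X → w w]
iqwwwwSqS => iqwwwwiqS   [S → i]
iqwwwwiqS => iqwwwwiqi   [S → i]

S=>X=>iqS=>iqwXS=>iqwSqS=>iqwwXSqS=>iqwwwwSqS=>iqwwwwiqS=>iqwwwwiqi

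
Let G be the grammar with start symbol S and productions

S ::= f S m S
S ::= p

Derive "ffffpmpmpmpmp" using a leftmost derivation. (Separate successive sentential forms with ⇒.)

S ⇒ fSmS ⇒ ffSmSmS ⇒ fffSmSmSmS ⇒ ffffSmSmSmSmS ⇒ ffffpmSmSmSmS ⇒ ffffpmpmSmSmS ⇒ ffffpmpmpmSmS ⇒ ffffpmpmpmpmS ⇒ ffffpmpmpmpmp

S ⇒ fSmS   [S ::= f S m S]
fSmS ⇒ ffSmSmS   [S ::= f S m S]
ffSmSmS ⇒ fffSmSmSmS   [S ::= f S m S]
fffSmSmSmS ⇒ ffffSmSmSmSmS   [S ::= f S m S]
ffffSmSmSmSmS ⇒ ffffpmSmSmSmS   [S ::= p]
ffffpmSmSmSmS ⇒ ffffpmpmSmSmS   [S ::= p]
ffffpmpmSmSmS ⇒ ffffpmpmpmSmS   [S ::= p]
ffffpmpmpmSmS ⇒ ffffpmpmpmpmS   [S ::= p]
ffffpmpmpmpmS ⇒ ffffpmpmpmpmp   [S ::= p]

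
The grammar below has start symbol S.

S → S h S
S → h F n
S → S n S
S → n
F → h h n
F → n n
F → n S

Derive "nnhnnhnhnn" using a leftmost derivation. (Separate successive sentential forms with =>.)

S => SnS => nnS => nnhFn => nnhnSn => nnhnShSn => nnhnnhSn => nnhnnhShSn => nnhnnhnhSn => nnhnnhnhnn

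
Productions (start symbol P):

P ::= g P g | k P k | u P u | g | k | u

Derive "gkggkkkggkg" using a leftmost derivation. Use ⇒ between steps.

P ⇒ gPg ⇒ gkPkg ⇒ gkgPgkg ⇒ gkggPggkg ⇒ gkggkPkggkg ⇒ gkggkkkggkg

P ⇒ gPg   [P ::= g P g]
gPg ⇒ gkPkg   [P ::= k P k]
gkPkg ⇒ gkgPgkg   [P ::= g P g]
gkgPgkg ⇒ gkggPggkg   [P ::= g P g]
gkggPggkg ⇒ gkggkPkggkg   [P ::= k P k]
gkggkPkggkg ⇒ gkggkkkggkg   [P ::= k]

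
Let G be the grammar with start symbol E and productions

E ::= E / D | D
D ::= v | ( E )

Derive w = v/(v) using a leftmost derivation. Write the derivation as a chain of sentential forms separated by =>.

E=>E/D=>D/D=>v/D=>v/(E)=>v/(D)=>v/(v)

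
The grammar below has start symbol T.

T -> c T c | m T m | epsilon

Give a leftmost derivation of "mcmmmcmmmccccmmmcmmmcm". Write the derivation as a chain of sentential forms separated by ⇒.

T ⇒ mTm   [T -> m T m]
mTm ⇒ mcTcm   [T -> c T c]
mcTcm ⇒ mcmTmcm   [T -> m T m]
mcmTmcm ⇒ mcmmTmmcm   [T -> m T m]
mcmmTmmcm ⇒ mcmmmTmmmcm   [T -> m T m]
mcmmmTmmmcm ⇒ mcmmmcTcmmmcm   [T -> c T c]
mcmmmcTcmmmcm ⇒ mcmmmcmTmcmmmcm   [T -> m T m]
mcmmmcmTmcmmmcm ⇒ mcmmmcmmTmmcmmmcm   [T -> m T m]
mcmmmcmmTmmcmmmcm ⇒ mcmmmcmmmTmmmcmmmcm   [T -> m T m]
mcmmmcmmmTmmmcmmmcm ⇒ mcmmmcmmmcTcmmmcmmmcm   [T -> c T c]
mcmmmcmmmcTcmmmcmmmcm ⇒ mcmmmcmmmccTccmmmcmmmcm   [T -> c T c]
mcmmmcmmmccTccmmmcmmmcm ⇒ mcmmmcmmmccccmmmcmmmcm   [T -> epsilon]

T ⇒ mTm ⇒ mcTcm ⇒ mcmTmcm ⇒ mcmmTmmcm ⇒ mcmmmTmmmcm ⇒ mcmmmcTcmmmcm ⇒ mcmmmcmTmcmmmcm ⇒ mcmmmcmmTmmcmmmcm ⇒ mcmmmcmmmTmmmcmmmcm ⇒ mcmmmcmmmcTcmmmcmmmcm ⇒ mcmmmcmmmccTccmmmcmmmcm ⇒ mcmmmcmmmccccmmmcmmmcm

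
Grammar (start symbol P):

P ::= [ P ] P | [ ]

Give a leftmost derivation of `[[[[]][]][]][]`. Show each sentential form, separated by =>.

P => [P]P   [P ::= [ P ] P]
[P]P => [[P]P]P   [P ::= [ P ] P]
[[P]P]P => [[[P]P]P]P   [P ::= [ P ] P]
[[[P]P]P]P => [[[[]]P]P]P   [P ::= [ ]]
[[[[]]P]P]P => [[[[]][]]P]P   [P ::= [ ]]
[[[[]][]]P]P => [[[[]][]][]]P   [P ::= [ ]]
[[[[]][]][]]P => [[[[]][]][]][]   [P ::= [ ]]

P => [P]P => [[P]P]P => [[[P]P]P]P => [[[[]]P]P]P => [[[[]][]]P]P => [[[[]][]][]]P => [[[[]][]][]][]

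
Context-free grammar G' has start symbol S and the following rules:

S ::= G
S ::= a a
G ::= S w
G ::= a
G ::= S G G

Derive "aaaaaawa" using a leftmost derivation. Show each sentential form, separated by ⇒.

S ⇒ G ⇒ SGG ⇒ aaGG ⇒ aaSwG ⇒ aaGwG ⇒ aaSGGwG ⇒ aaaaGGwG ⇒ aaaaaGwG ⇒ aaaaaawG ⇒ aaaaaawa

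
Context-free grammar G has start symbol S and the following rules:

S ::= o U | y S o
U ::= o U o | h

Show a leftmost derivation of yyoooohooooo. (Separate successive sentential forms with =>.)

S => ySo => yySoo => yyoUoo => yyooUooo => yyoooUoooo => yyooooUooooo => yyoooohooooo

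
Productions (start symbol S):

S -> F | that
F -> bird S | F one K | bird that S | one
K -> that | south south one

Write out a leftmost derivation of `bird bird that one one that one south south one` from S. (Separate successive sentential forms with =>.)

S => F   [S -> F]
F => F one K   [F -> F one K]
F one K => bird S one K   [F -> bird S]
bird S one K => bird F one K   [S -> F]
bird F one K => bird bird that S one K   [F -> bird that S]
bird bird that S one K => bird bird that F one K   [S -> F]
bird bird that F one K => bird bird that F one K one K   [F -> F one K]
bird bird that F one K one K => bird bird that one one K one K   [F -> one]
bird bird that one one K one K => bird bird that one one that one K   [K -> that]
bird bird that one one that one K => bird bird that one one that one south south one   [K -> south south one]

S => F => F one K => bird S one K => bird F one K => bird bird that S one K => bird bird that F one K => bird bird that F one K one K => bird bird that one one K one K => bird bird that one one that one K => bird bird that one one that one south south one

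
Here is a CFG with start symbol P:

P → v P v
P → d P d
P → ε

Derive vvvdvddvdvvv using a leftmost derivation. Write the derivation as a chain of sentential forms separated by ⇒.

P⇒vPv⇒vvPvv⇒vvvPvvv⇒vvvdPdvvv⇒vvvdvPvdvvv⇒vvvdvdPdvdvvv⇒vvvdvddvdvvv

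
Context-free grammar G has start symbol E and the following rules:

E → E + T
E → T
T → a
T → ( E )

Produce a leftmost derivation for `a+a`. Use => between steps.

E => E+T   [E → E + T]
E+T => T+T   [E → T]
T+T => a+T   [T → a]
a+T => a+a   [T → a]

E => E+T => T+T => a+T => a+a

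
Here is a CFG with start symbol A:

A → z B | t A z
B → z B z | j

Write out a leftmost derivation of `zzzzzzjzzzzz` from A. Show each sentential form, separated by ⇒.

A ⇒ zB ⇒ zzBz ⇒ zzzBzz ⇒ zzzzBzzz ⇒ zzzzzBzzzz ⇒ zzzzzzBzzzzz ⇒ zzzzzzjzzzzz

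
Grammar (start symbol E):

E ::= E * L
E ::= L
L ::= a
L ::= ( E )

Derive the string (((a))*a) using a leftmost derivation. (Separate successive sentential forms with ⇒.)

E ⇒ L ⇒ (E) ⇒ (E*L) ⇒ (L*L) ⇒ ((E)*L) ⇒ ((L)*L) ⇒ (((E))*L) ⇒ (((L))*L) ⇒ (((a))*L) ⇒ (((a))*a)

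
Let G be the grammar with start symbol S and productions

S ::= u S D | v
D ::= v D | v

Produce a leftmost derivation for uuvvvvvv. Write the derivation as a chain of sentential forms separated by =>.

S => uSD => uuSDD => uuvDD => uuvvDD => uuvvvDD => uuvvvvDD => uuvvvvvD => uuvvvvvv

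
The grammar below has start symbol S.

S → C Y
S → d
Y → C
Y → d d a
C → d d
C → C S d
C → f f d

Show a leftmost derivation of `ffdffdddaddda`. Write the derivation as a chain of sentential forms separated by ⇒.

S⇒CY⇒CSdY⇒ffdSdY⇒ffdCYdY⇒ffdffdYdY⇒ffdffdddadY⇒ffdffdddaddda

S ⇒ CY   [S → C Y]
CY ⇒ CSdY   [C → C S d]
CSdY ⇒ ffdSdY   [C → f f d]
ffdSdY ⇒ ffdCYdY   [S → C Y]
ffdCYdY ⇒ ffdffdYdY   [C → f f d]
ffdffdYdY ⇒ ffdffdddadY   [Y → d d a]
ffdffdddadY ⇒ ffdffdddaddda   [Y → d d a]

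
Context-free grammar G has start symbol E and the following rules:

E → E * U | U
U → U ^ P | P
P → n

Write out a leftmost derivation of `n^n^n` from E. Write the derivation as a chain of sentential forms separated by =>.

E => U => U^P => U^P^P => P^P^P => n^P^P => n^n^P => n^n^n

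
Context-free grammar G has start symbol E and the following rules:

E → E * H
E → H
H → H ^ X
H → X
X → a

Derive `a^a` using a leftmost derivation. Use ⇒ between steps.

E ⇒ H ⇒ H^X ⇒ X^X ⇒ a^X ⇒ a^a

E ⇒ H   [E → H]
H ⇒ H^X   [H → H ^ X]
H^X ⇒ X^X   [H → X]
X^X ⇒ a^X   [X → a]
a^X ⇒ a^a   [X → a]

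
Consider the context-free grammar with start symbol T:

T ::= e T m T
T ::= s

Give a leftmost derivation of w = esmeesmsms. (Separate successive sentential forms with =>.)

T => eTmT   [T ::= e T m T]
eTmT => esmT   [T ::= s]
esmT => esmeTmT   [T ::= e T m T]
esmeTmT => esmeeTmTmT   [T ::= e T m T]
esmeeTmTmT => esmeesmTmT   [T ::= s]
esmeesmTmT => esmeesmsmT   [T ::= s]
esmeesmsmT => esmeesmsms   [T ::= s]

T => eTmT => esmT => esmeTmT => esmeeTmTmT => esmeesmTmT => esmeesmsmT => esmeesmsms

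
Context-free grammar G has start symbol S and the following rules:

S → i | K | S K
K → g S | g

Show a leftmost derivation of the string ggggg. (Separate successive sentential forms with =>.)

S => SK   [S → S K]
SK => SKK   [S → S K]
SKK => KKK   [S → K]
KKK => gKK   [K → g]
gKK => ggSK   [K → g S]
ggSK => ggKK   [S → K]
ggKK => gggK   [K → g]
gggK => ggggS   [K → g S]
ggggS => ggggK   [S → K]
ggggK => ggggg   [K → g]

S=>SK=>SKK=>KKK=>gKK=>ggSK=>ggKK=>gggK=>ggggS=>ggggK=>ggggg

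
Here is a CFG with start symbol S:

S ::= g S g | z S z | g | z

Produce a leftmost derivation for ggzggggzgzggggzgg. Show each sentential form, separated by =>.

S=>gSg=>ggSgg=>ggzSzgg=>ggzgSgzgg=>ggzggSggzgg=>ggzgggSgggzgg=>ggzggggSggggzgg=>ggzggggzSzggggzgg=>ggzggggzgzggggzgg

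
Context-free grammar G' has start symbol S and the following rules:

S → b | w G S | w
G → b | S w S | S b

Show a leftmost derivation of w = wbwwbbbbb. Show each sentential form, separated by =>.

S => wGS => wbS => wbwGS => wbwSbS => wbwwGSbS => wbwwSbSbS => wbwwbbSbS => wbwwbbbbS => wbwwbbbbb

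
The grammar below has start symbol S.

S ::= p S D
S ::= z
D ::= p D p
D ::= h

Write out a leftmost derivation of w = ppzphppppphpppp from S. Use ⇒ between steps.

S ⇒ pSD   [S ::= p S D]
pSD ⇒ ppSDD   [S ::= p S D]
ppSDD ⇒ ppzDD   [S ::= z]
ppzDD ⇒ ppzpDpD   [D ::= p D p]
ppzpDpD ⇒ ppzphpD   [D ::= h]
ppzphpD ⇒ ppzphppDp   [D ::= p D p]
ppzphppDp ⇒ ppzphpppDpp   [D ::= p D p]
ppzphpppDpp ⇒ ppzphppppDppp   [D ::= p D p]
ppzphppppDppp ⇒ ppzphpppppDpppp   [D ::= p D p]
ppzphpppppDpppp ⇒ ppzphppppphpppp   [D ::= h]

S ⇒ pSD ⇒ ppSDD ⇒ ppzDD ⇒ ppzpDpD ⇒ ppzphpD ⇒ ppzphppDp ⇒ ppzphpppDpp ⇒ ppzphppppDppp ⇒ ppzphpppppDpppp ⇒ ppzphppppphpppp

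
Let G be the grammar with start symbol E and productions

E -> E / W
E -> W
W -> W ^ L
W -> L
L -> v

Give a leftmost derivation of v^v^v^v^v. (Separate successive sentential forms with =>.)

E => W   [E -> W]
W => W^L   [W -> W ^ L]
W^L => W^L^L   [W -> W ^ L]
W^L^L => W^L^L^L   [W -> W ^ L]
W^L^L^L => W^L^L^L^L   [W -> W ^ L]
W^L^L^L^L => L^L^L^L^L   [W -> L]
L^L^L^L^L => v^L^L^L^L   [L -> v]
v^L^L^L^L => v^v^L^L^L   [L -> v]
v^v^L^L^L => v^v^v^L^L   [L -> v]
v^v^v^L^L => v^v^v^v^L   [L -> v]
v^v^v^v^L => v^v^v^v^v   [L -> v]

E => W => W^L => W^L^L => W^L^L^L => W^L^L^L^L => L^L^L^L^L => v^L^L^L^L => v^v^L^L^L => v^v^v^L^L => v^v^v^v^L => v^v^v^v^v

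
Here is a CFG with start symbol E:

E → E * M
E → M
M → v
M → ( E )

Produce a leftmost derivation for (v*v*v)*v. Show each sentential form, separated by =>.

E=>E*M=>M*M=>(E)*M=>(E*M)*M=>(E*M*M)*M=>(M*M*M)*M=>(v*M*M)*M=>(v*v*M)*M=>(v*v*v)*M=>(v*v*v)*v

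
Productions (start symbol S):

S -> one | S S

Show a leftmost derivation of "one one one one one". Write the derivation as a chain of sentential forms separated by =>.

S => S S => one S => one S S => one one S => one one S S => one one S S S => one one one S S => one one one one S => one one one one one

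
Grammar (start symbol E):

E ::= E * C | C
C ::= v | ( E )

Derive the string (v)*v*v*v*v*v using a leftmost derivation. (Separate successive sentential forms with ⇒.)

E ⇒ E*C   [E ::= E * C]
E*C ⇒ E*C*C   [E ::= E * C]
E*C*C ⇒ E*C*C*C   [E ::= E * C]
E*C*C*C ⇒ E*C*C*C*C   [E ::= E * C]
E*C*C*C*C ⇒ E*C*C*C*C*C   [E ::= E * C]
E*C*C*C*C*C ⇒ C*C*C*C*C*C   [E ::= C]
C*C*C*C*C*C ⇒ (E)*C*C*C*C*C   [C ::= ( E )]
(E)*C*C*C*C*C ⇒ (C)*C*C*C*C*C   [E ::= C]
(C)*C*C*C*C*C ⇒ (v)*C*C*C*C*C   [C ::= v]
(v)*C*C*C*C*C ⇒ (v)*v*C*C*C*C   [C ::= v]
(v)*v*C*C*C*C ⇒ (v)*v*v*C*C*C   [C ::= v]
(v)*v*v*C*C*C ⇒ (v)*v*v*v*C*C   [C ::= v]
(v)*v*v*v*C*C ⇒ (v)*v*v*v*v*C   [C ::= v]
(v)*v*v*v*v*C ⇒ (v)*v*v*v*v*v   [C ::= v]

E⇒E*C⇒E*C*C⇒E*C*C*C⇒E*C*C*C*C⇒E*C*C*C*C*C⇒C*C*C*C*C*C⇒(E)*C*C*C*C*C⇒(C)*C*C*C*C*C⇒(v)*C*C*C*C*C⇒(v)*v*C*C*C*C⇒(v)*v*v*C*C*C⇒(v)*v*v*v*C*C⇒(v)*v*v*v*v*C⇒(v)*v*v*v*v*v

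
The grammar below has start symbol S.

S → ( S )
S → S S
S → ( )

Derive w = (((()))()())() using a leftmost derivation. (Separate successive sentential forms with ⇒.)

S ⇒ SS   [S → S S]
SS ⇒ (S)S   [S → ( S )]
(S)S ⇒ (SS)S   [S → S S]
(SS)S ⇒ (SSS)S   [S → S S]
(SSS)S ⇒ ((S)SS)S   [S → ( S )]
((S)SS)S ⇒ (((S))SS)S   [S → ( S )]
(((S))SS)S ⇒ (((()))SS)S   [S → ( )]
(((()))SS)S ⇒ (((()))()S)S   [S → ( )]
(((()))()S)S ⇒ (((()))()())S   [S → ( )]
(((()))()())S ⇒ (((()))()())()   [S → ( )]

S ⇒ SS ⇒ (S)S ⇒ (SS)S ⇒ (SSS)S ⇒ ((S)SS)S ⇒ (((S))SS)S ⇒ (((()))SS)S ⇒ (((()))()S)S ⇒ (((()))()())S ⇒ (((()))()())()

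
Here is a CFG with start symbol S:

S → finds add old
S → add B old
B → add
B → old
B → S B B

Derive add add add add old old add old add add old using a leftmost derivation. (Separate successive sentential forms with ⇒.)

S ⇒ add B old ⇒ add S B B old ⇒ add add B old B B old ⇒ add add S B B old B B old ⇒ add add add B old B B old B B old ⇒ add add add add old B B old B B old ⇒ add add add add old old B old B B old ⇒ add add add add old old add old B B old ⇒ add add add add old old add old add B old ⇒ add add add add old old add old add add old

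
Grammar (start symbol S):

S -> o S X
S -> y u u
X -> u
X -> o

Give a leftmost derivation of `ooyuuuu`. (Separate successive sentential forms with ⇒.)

S ⇒ oSX ⇒ ooSXX ⇒ ooyuuXX ⇒ ooyuuuX ⇒ ooyuuuu

S ⇒ oSX   [S -> o S X]
oSX ⇒ ooSXX   [S -> o S X]
ooSXX ⇒ ooyuuXX   [S -> y u u]
ooyuuXX ⇒ ooyuuuX   [X -> u]
ooyuuuX ⇒ ooyuuuu   [X -> u]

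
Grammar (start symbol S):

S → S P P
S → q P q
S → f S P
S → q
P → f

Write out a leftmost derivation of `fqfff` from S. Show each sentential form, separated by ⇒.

S⇒SPP⇒fSPPP⇒fqPPP⇒fqfPP⇒fqffP⇒fqfff

S ⇒ SPP   [S → S P P]
SPP ⇒ fSPPP   [S → f S P]
fSPPP ⇒ fqPPP   [S → q]
fqPPP ⇒ fqfPP   [P → f]
fqfPP ⇒ fqffP   [P → f]
fqffP ⇒ fqfff   [P → f]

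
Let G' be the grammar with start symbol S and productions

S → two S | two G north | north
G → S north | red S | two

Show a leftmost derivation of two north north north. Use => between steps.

S => two G north => two S north north => two north north north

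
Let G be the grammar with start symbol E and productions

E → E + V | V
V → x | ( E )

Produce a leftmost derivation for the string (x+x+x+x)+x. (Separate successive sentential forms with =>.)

E => E+V => V+V => (E)+V => (E+V)+V => (E+V+V)+V => (E+V+V+V)+V => (V+V+V+V)+V => (x+V+V+V)+V => (x+x+V+V)+V => (x+x+x+V)+V => (x+x+x+x)+V => (x+x+x+x)+x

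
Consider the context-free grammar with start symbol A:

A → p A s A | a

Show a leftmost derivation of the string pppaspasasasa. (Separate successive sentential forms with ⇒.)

A ⇒ pAsA   [A → p A s A]
pAsA ⇒ ppAsAsA   [A → p A s A]
ppAsAsA ⇒ pppAsAsAsA   [A → p A s A]
pppAsAsAsA ⇒ pppasAsAsA   [A → a]
pppasAsAsA ⇒ pppaspAsAsAsA   [A → p A s A]
pppaspAsAsAsA ⇒ pppaspasAsAsA   [A → a]
pppaspasAsAsA ⇒ pppaspasasAsA   [A → a]
pppaspasasAsA ⇒ pppaspasasasA   [A → a]
pppaspasasasA ⇒ pppaspasasasa   [A → a]

A ⇒ pAsA ⇒ ppAsAsA ⇒ pppAsAsAsA ⇒ pppasAsAsA ⇒ pppaspAsAsAsA ⇒ pppaspasAsAsA ⇒ pppaspasasAsA ⇒ pppaspasasasA ⇒ pppaspasasasa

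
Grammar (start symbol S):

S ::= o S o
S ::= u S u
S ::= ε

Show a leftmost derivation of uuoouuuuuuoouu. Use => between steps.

S => uSu => uuSuu => uuoSouu => uuooSoouu => uuoouSuoouu => uuoouuSuuoouu => uuoouuuSuuuoouu => uuoouuuuuuoouu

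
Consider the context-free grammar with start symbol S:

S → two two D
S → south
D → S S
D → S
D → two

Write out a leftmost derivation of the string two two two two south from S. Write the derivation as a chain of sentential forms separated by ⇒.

S ⇒ two two D ⇒ two two S ⇒ two two two two D ⇒ two two two two S ⇒ two two two two south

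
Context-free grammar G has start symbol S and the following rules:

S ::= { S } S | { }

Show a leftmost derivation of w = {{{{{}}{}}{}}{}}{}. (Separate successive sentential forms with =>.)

S => {S}S => {{S}S}S => {{{S}S}S}S => {{{{S}S}S}S}S => {{{{{}}S}S}S}S => {{{{{}}{}}S}S}S => {{{{{}}{}}{}}S}S => {{{{{}}{}}{}}{}}S => {{{{{}}{}}{}}{}}{}

S => {S}S   [S ::= { S } S]
{S}S => {{S}S}S   [S ::= { S } S]
{{S}S}S => {{{S}S}S}S   [S ::= { S } S]
{{{S}S}S}S => {{{{S}S}S}S}S   [S ::= { S } S]
{{{{S}S}S}S}S => {{{{{}}S}S}S}S   [S ::= { }]
{{{{{}}S}S}S}S => {{{{{}}{}}S}S}S   [S ::= { }]
{{{{{}}{}}S}S}S => {{{{{}}{}}{}}S}S   [S ::= { }]
{{{{{}}{}}{}}S}S => {{{{{}}{}}{}}{}}S   [S ::= { }]
{{{{{}}{}}{}}{}}S => {{{{{}}{}}{}}{}}{}   [S ::= { }]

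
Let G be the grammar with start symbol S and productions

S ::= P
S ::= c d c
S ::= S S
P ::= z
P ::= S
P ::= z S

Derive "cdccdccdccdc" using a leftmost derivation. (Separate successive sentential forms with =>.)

S => SS   [S ::= S S]
SS => cdcS   [S ::= c d c]
cdcS => cdcSS   [S ::= S S]
cdcSS => cdcSSS   [S ::= S S]
cdcSSS => cdccdcSS   [S ::= c d c]
cdccdcSS => cdccdccdcS   [S ::= c d c]
cdccdccdcS => cdccdccdccdc   [S ::= c d c]

S=>SS=>cdcS=>cdcSS=>cdcSSS=>cdccdcSS=>cdccdccdcS=>cdccdccdccdc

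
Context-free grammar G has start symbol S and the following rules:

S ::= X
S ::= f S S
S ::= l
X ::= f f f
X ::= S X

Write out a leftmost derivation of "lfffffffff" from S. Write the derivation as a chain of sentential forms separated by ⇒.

S⇒X⇒SX⇒XX⇒SXX⇒XXX⇒SXXX⇒lXXX⇒lfffXX⇒lffffffX⇒lfffffffff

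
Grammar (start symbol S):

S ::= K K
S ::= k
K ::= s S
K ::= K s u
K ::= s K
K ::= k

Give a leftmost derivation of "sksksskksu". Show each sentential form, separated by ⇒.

S ⇒ KK   [S ::= K K]
KK ⇒ sSK   [K ::= s S]
sSK ⇒ skK   [S ::= k]
skK ⇒ sksS   [K ::= s S]
sksS ⇒ sksKK   [S ::= K K]
sksKK ⇒ skskK   [K ::= k]
skskK ⇒ sksksK   [K ::= s K]
sksksK ⇒ sksksKsu   [K ::= K s u]
sksksKsu ⇒ skskssSsu   [K ::= s S]
skskssSsu ⇒ skskssKKsu   [S ::= K K]
skskssKKsu ⇒ sksksskKsu   [K ::= k]
sksksskKsu ⇒ sksksskksu   [K ::= k]

S ⇒ KK ⇒ sSK ⇒ skK ⇒ sksS ⇒ sksKK ⇒ skskK ⇒ sksksK ⇒ sksksKsu ⇒ skskssSsu ⇒ skskssKKsu ⇒ sksksskKsu ⇒ sksksskksu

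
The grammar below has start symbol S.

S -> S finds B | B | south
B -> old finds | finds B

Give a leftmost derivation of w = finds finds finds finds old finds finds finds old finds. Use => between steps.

S => S finds B => B finds B => finds B finds B => finds finds B finds B => finds finds finds B finds B => finds finds finds finds B finds B => finds finds finds finds old finds finds B => finds finds finds finds old finds finds finds B => finds finds finds finds old finds finds finds old finds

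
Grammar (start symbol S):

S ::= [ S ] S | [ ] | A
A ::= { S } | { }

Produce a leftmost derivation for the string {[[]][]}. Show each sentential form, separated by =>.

S=>A=>{S}=>{[S]S}=>{[[]]S}=>{[[]][]}

S => A   [S ::= A]
A => {S}   [A ::= { S }]
{S} => {[S]S}   [S ::= [ S ] S]
{[S]S} => {[[]]S}   [S ::= [ ]]
{[[]]S} => {[[]][]}   [S ::= [ ]]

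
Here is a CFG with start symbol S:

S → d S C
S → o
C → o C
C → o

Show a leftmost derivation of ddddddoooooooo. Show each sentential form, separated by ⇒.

S ⇒ dSC ⇒ ddSCC ⇒ dddSCCC ⇒ ddddSCCCC ⇒ dddddSCCCCC ⇒ ddddddSCCCCCC ⇒ ddddddoCCCCCC ⇒ ddddddooCCCCCC ⇒ ddddddoooCCCCC ⇒ ddddddooooCCCC ⇒ ddddddoooooCCC ⇒ ddddddooooooCC ⇒ ddddddoooooooC ⇒ ddddddoooooooo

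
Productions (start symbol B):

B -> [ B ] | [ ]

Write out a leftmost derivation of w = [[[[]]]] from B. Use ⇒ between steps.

B ⇒ [B] ⇒ [[B]] ⇒ [[[B]]] ⇒ [[[[]]]]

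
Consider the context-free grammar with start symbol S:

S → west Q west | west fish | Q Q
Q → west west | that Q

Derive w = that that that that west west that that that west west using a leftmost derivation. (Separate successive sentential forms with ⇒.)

S ⇒ Q Q   [S → Q Q]
Q Q ⇒ that Q Q   [Q → that Q]
that Q Q ⇒ that that Q Q   [Q → that Q]
that that Q Q ⇒ that that that Q Q   [Q → that Q]
that that that Q Q ⇒ that that that that Q Q   [Q → that Q]
that that that that Q Q ⇒ that that that that west west Q   [Q → west west]
that that that that west west Q ⇒ that that that that west west that Q   [Q → that Q]
that that that that west west that Q ⇒ that that that that west west that that Q   [Q → that Q]
that that that that west west that that Q ⇒ that that that that west west that that that Q   [Q → that Q]
that that that that west west that that that Q ⇒ that that that that west west that that that west west   [Q → west west]

S ⇒ Q Q ⇒ that Q Q ⇒ that that Q Q ⇒ that that that Q Q ⇒ that that that that Q Q ⇒ that that that that west west Q ⇒ that that that that west west that Q ⇒ that that that that west west that that Q ⇒ that that that that west west that that that Q ⇒ that that that that west west that that that west west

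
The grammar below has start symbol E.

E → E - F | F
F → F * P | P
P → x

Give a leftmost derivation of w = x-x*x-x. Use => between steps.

E => E-F => E-F-F => F-F-F => P-F-F => x-F-F => x-F*P-F => x-P*P-F => x-x*P-F => x-x*x-F => x-x*x-P => x-x*x-x

E => E-F   [E → E - F]
E-F => E-F-F   [E → E - F]
E-F-F => F-F-F   [E → F]
F-F-F => P-F-F   [F → P]
P-F-F => x-F-F   [P → x]
x-F-F => x-F*P-F   [F → F * P]
x-F*P-F => x-P*P-F   [F → P]
x-P*P-F => x-x*P-F   [P → x]
x-x*P-F => x-x*x-F   [P → x]
x-x*x-F => x-x*x-P   [F → P]
x-x*x-P => x-x*x-x   [P → x]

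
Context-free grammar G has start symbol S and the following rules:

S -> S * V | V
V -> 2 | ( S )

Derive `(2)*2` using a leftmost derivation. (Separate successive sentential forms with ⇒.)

S ⇒ S*V   [S -> S * V]
S*V ⇒ V*V   [S -> V]
V*V ⇒ (S)*V   [V -> ( S )]
(S)*V ⇒ (V)*V   [S -> V]
(V)*V ⇒ (2)*V   [V -> 2]
(2)*V ⇒ (2)*2   [V -> 2]

S⇒S*V⇒V*V⇒(S)*V⇒(V)*V⇒(2)*V⇒(2)*2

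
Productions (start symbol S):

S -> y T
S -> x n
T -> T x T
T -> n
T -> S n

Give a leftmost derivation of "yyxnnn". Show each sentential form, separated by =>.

S => yT => ySn => yyTn => yySnn => yyxnnn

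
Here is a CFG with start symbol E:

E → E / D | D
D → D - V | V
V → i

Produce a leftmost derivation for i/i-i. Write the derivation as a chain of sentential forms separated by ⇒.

E ⇒ E/D   [E → E / D]
E/D ⇒ D/D   [E → D]
D/D ⇒ V/D   [D → V]
V/D ⇒ i/D   [V → i]
i/D ⇒ i/D-V   [D → D - V]
i/D-V ⇒ i/V-V   [D → V]
i/V-V ⇒ i/i-V   [V → i]
i/i-V ⇒ i/i-i   [V → i]

E⇒E/D⇒D/D⇒V/D⇒i/D⇒i/D-V⇒i/V-V⇒i/i-V⇒i/i-i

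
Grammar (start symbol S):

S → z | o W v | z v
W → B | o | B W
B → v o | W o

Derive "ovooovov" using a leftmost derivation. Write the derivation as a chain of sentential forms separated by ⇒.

S⇒oWv⇒oBWv⇒oWoWv⇒oBoWv⇒oWooWv⇒oBooWv⇒ovoooWv⇒ovoooBv⇒ovooovov

S ⇒ oWv   [S → o W v]
oWv ⇒ oBWv   [W → B W]
oBWv ⇒ oWoWv   [B → W o]
oWoWv ⇒ oBoWv   [W → B]
oBoWv ⇒ oWooWv   [B → W o]
oWooWv ⇒ oBooWv   [W → B]
oBooWv ⇒ ovoooWv   [B → v o]
ovoooWv ⇒ ovoooBv   [W → B]
ovoooBv ⇒ ovooovov   [B → v o]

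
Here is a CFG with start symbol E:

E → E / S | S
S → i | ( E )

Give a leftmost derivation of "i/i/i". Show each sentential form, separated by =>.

E => E/S => E/S/S => S/S/S => i/S/S => i/i/S => i/i/i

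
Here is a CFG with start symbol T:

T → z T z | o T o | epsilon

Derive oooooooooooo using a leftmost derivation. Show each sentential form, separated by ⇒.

T ⇒ oTo ⇒ ooToo ⇒ oooTooo ⇒ ooooToooo ⇒ oooooTooooo ⇒ ooooooToooooo ⇒ oooooooooooo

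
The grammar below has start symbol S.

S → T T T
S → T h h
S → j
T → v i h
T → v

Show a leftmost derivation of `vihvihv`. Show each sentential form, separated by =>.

S => TTT   [S → T T T]
TTT => vihTT   [T → v i h]
vihTT => vihvihT   [T → v i h]
vihvihT => vihvihv   [T → v]

S => TTT => vihTT => vihvihT => vihvihv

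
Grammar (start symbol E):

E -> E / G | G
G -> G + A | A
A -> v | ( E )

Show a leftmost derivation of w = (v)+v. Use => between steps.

E=>G=>G+A=>A+A=>(E)+A=>(G)+A=>(A)+A=>(v)+A=>(v)+v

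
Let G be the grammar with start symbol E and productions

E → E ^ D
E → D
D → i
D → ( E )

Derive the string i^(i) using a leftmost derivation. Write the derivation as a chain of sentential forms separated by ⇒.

E⇒E^D⇒D^D⇒i^D⇒i^(E)⇒i^(D)⇒i^(i)

E ⇒ E^D   [E → E ^ D]
E^D ⇒ D^D   [E → D]
D^D ⇒ i^D   [D → i]
i^D ⇒ i^(E)   [D → ( E )]
i^(E) ⇒ i^(D)   [E → D]
i^(D) ⇒ i^(i)   [D → i]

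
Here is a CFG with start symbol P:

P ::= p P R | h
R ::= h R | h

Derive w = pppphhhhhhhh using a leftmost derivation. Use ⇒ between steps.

P ⇒ pPR ⇒ ppPRR ⇒ pppPRRR ⇒ ppppPRRRR ⇒ pppphRRRR ⇒ pppphhRRR ⇒ pppphhhRRR ⇒ pppphhhhRRR ⇒ pppphhhhhRR ⇒ pppphhhhhhRR ⇒ pppphhhhhhhR ⇒ pppphhhhhhhh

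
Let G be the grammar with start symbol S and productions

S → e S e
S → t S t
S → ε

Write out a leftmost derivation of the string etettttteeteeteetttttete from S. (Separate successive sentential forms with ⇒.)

S ⇒ eSe ⇒ etSte ⇒ eteSete ⇒ etetStete ⇒ etettSttete ⇒ etetttStttete ⇒ etettttSttttete ⇒ etetttttStttttete ⇒ etettttteSetttttete ⇒ etettttteeSeetttttete ⇒ etettttteetSteetttttete ⇒ etettttteeteSeteetttttete ⇒ etettttteeteeteetttttete

S ⇒ eSe   [S → e S e]
eSe ⇒ etSte   [S → t S t]
etSte ⇒ eteSete   [S → e S e]
eteSete ⇒ etetStete   [S → t S t]
etetStete ⇒ etettSttete   [S → t S t]
etettSttete ⇒ etetttStttete   [S → t S t]
etetttStttete ⇒ etettttSttttete   [S → t S t]
etettttSttttete ⇒ etetttttStttttete   [S → t S t]
etetttttStttttete ⇒ etettttteSetttttete   [S → e S e]
etettttteSetttttete ⇒ etettttteeSeetttttete   [S → e S e]
etettttteeSeetttttete ⇒ etettttteetSteetttttete   [S → t S t]
etettttteetSteetttttete ⇒ etettttteeteSeteetttttete   [S → e S e]
etettttteeteSeteetttttete ⇒ etettttteeteeteetttttete   [S → ε]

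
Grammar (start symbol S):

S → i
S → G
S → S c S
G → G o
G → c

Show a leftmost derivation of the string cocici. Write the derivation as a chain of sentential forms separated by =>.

S => ScS => ScScS => GcScS => GocScS => cocScS => cocicS => cocici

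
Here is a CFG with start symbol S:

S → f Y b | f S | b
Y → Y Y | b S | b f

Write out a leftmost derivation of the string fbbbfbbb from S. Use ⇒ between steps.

S ⇒ fYb   [S → f Y b]
fYb ⇒ fYYb   [Y → Y Y]
fYYb ⇒ fbSYb   [Y → b S]
fbSYb ⇒ fbbYb   [S → b]
fbbYb ⇒ fbbYYb   [Y → Y Y]
fbbYYb ⇒ fbbbfYb   [Y → b f]
fbbbfYb ⇒ fbbbfbSb   [Y → b S]
fbbbfbSb ⇒ fbbbfbbb   [S → b]

S⇒fYb⇒fYYb⇒fbSYb⇒fbbYb⇒fbbYYb⇒fbbbfYb⇒fbbbfbSb⇒fbbbfbbb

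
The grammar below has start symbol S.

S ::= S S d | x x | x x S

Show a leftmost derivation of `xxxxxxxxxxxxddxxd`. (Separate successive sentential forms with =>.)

S => xxS => xxSSd => xxxxSSd => xxxxSSdSd => xxxxxxSdSd => xxxxxxSSddSd => xxxxxxxxSSddSd => xxxxxxxxxxSddSd => xxxxxxxxxxxxddSd => xxxxxxxxxxxxddxxd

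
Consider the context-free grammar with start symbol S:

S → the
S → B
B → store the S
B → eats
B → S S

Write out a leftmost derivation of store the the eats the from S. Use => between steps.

S => B   [S → B]
B => store the S   [B → store the S]
store the S => store the B   [S → B]
store the B => store the S S   [B → S S]
store the S S => store the B S   [S → B]
store the B S => store the S S S   [B → S S]
store the S S S => store the the S S   [S → the]
store the the S S => store the the B S   [S → B]
store the the B S => store the the eats S   [B → eats]
store the the eats S => store the the eats the   [S → the]

S => B => store the S => store the B => store the S S => store the B S => store the S S S => store the the S S => store the the B S => store the the eats S => store the the eats the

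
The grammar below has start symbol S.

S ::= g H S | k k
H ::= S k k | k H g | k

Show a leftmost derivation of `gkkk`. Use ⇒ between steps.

S ⇒ gHS   [S ::= g H S]
gHS ⇒ gkS   [H ::= k]
gkS ⇒ gkkk   [S ::= k k]

S⇒gHS⇒gkS⇒gkkk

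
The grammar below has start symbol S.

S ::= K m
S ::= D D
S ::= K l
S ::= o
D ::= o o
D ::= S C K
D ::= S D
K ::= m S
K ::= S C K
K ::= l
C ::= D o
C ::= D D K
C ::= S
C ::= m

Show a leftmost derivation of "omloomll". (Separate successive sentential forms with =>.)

S => Kl => SCKl => DDCKl => SCKDCKl => oCKDCKl => omKDCKl => omlDCKl => omlooCKl => omloomKl => omloomll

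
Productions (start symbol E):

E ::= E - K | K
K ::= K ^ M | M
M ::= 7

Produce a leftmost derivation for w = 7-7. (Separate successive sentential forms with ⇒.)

E ⇒ E-K   [E ::= E - K]
E-K ⇒ K-K   [E ::= K]
K-K ⇒ M-K   [K ::= M]
M-K ⇒ 7-K   [M ::= 7]
7-K ⇒ 7-M   [K ::= M]
7-M ⇒ 7-7   [M ::= 7]

E ⇒ E-K ⇒ K-K ⇒ M-K ⇒ 7-K ⇒ 7-M ⇒ 7-7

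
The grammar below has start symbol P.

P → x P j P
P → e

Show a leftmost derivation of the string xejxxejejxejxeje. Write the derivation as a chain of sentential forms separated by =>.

P => xPjP   [P → x P j P]
xPjP => xejP   [P → e]
xejP => xejxPjP   [P → x P j P]
xejxPjP => xejxxPjPjP   [P → x P j P]
xejxxPjPjP => xejxxejPjP   [P → e]
xejxxejPjP => xejxxejejP   [P → e]
xejxxejejP => xejxxejejxPjP   [P → x P j P]
xejxxejejxPjP => xejxxejejxejP   [P → e]
xejxxejejxejP => xejxxejejxejxPjP   [P → x P j P]
xejxxejejxejxPjP => xejxxejejxejxejP   [P → e]
xejxxejejxejxejP => xejxxejejxejxeje   [P → e]

P => xPjP => xejP => xejxPjP => xejxxPjPjP => xejxxejPjP => xejxxejejP => xejxxejejxPjP => xejxxejejxejP => xejxxejejxejxPjP => xejxxejejxejxejP => xejxxejejxejxeje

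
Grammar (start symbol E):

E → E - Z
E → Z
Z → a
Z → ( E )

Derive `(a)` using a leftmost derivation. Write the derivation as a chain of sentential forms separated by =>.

E => Z   [E → Z]
Z => (E)   [Z → ( E )]
(E) => (Z)   [E → Z]
(Z) => (a)   [Z → a]

E => Z => (E) => (Z) => (a)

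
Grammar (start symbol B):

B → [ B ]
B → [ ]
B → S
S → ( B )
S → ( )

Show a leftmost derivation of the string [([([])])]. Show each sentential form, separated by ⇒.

B ⇒ [B] ⇒ [S] ⇒ [(B)] ⇒ [([B])] ⇒ [([S])] ⇒ [([(B)])] ⇒ [([([])])]

B ⇒ [B]   [B → [ B ]]
[B] ⇒ [S]   [B → S]
[S] ⇒ [(B)]   [S → ( B )]
[(B)] ⇒ [([B])]   [B → [ B ]]
[([B])] ⇒ [([S])]   [B → S]
[([S])] ⇒ [([(B)])]   [S → ( B )]
[([(B)])] ⇒ [([([])])]   [B → [ ]]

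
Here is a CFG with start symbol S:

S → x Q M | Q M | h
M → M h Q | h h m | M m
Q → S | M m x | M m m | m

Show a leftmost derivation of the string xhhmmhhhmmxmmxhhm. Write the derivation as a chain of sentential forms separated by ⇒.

S ⇒ xQM   [S → x Q M]
xQM ⇒ xMmxM   [Q → M m x]
xMmxM ⇒ xMmmxM   [M → M m]
xMmmxM ⇒ xMhQmmxM   [M → M h Q]
xMhQmmxM ⇒ xMmhQmmxM   [M → M m]
xMmhQmmxM ⇒ xhhmmhQmmxM   [M → h h m]
xhhmmhQmmxM ⇒ xhhmmhMmxmmxM   [Q → M m x]
xhhmmhMmxmmxM ⇒ xhhmmhhhmmxmmxM   [M → h h m]
xhhmmhhhmmxmmxM ⇒ xhhmmhhhmmxmmxhhm   [M → h h m]

S⇒xQM⇒xMmxM⇒xMmmxM⇒xMhQmmxM⇒xMmhQmmxM⇒xhhmmhQmmxM⇒xhhmmhMmxmmxM⇒xhhmmhhhmmxmmxM⇒xhhmmhhhmmxmmxhhm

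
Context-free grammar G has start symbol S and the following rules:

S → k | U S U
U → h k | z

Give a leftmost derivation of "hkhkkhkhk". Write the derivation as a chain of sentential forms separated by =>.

S=>USU=>hkSU=>hkUSUU=>hkhkSUU=>hkhkkUU=>hkhkkhkU=>hkhkkhkhk

S => USU   [S → U S U]
USU => hkSU   [U → h k]
hkSU => hkUSUU   [S → U S U]
hkUSUU => hkhkSUU   [U → h k]
hkhkSUU => hkhkkUU   [S → k]
hkhkkUU => hkhkkhkU   [U → h k]
hkhkkhkU => hkhkkhkhk   [U → h k]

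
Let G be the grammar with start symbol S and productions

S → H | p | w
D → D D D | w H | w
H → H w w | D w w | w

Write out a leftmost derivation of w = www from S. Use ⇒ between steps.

S⇒H⇒Hww⇒www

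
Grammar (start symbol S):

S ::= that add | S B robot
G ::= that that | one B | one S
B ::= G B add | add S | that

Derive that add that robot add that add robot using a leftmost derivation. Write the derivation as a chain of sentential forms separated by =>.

S => S B robot   [S ::= S B robot]
S B robot => S B robot B robot   [S ::= S B robot]
S B robot B robot => that add B robot B robot   [S ::= that add]
that add B robot B robot => that add that robot B robot   [B ::= that]
that add that robot B robot => that add that robot add S robot   [B ::= add S]
that add that robot add S robot => that add that robot add that add robot   [S ::= that add]

S => S B robot => S B robot B robot => that add B robot B robot => that add that robot B robot => that add that robot add S robot => that add that robot add that add robot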